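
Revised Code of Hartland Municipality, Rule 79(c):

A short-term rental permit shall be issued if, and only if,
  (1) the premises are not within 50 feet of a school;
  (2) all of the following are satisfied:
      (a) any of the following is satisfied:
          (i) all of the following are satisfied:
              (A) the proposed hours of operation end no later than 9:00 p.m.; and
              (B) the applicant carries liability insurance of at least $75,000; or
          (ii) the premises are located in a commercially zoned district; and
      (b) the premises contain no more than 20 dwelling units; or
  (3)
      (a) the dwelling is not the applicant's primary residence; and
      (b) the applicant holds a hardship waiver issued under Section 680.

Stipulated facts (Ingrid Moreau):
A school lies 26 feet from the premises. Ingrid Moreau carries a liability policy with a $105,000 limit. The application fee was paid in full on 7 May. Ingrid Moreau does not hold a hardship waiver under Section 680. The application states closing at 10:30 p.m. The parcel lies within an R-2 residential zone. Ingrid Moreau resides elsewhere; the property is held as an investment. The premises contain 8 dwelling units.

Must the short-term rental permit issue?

(1) ≥50 ft from school — not met.
(A) closes by 9 p.m. — not satisfied.
(B) insurance ≥ $75,000 — holds.
(i): F AND T → false.
(ii) commercially zoned — not met.
(a) = F OR F = false.
(b) ≤ 20 units — met.
(2): F AND T → false.
(a) not (primary residence) — holds.
(b) hardship waiver — not satisfied.
(3) = T AND F = false.
So Overall is not satisfied (F OR F OR F).

No — denied.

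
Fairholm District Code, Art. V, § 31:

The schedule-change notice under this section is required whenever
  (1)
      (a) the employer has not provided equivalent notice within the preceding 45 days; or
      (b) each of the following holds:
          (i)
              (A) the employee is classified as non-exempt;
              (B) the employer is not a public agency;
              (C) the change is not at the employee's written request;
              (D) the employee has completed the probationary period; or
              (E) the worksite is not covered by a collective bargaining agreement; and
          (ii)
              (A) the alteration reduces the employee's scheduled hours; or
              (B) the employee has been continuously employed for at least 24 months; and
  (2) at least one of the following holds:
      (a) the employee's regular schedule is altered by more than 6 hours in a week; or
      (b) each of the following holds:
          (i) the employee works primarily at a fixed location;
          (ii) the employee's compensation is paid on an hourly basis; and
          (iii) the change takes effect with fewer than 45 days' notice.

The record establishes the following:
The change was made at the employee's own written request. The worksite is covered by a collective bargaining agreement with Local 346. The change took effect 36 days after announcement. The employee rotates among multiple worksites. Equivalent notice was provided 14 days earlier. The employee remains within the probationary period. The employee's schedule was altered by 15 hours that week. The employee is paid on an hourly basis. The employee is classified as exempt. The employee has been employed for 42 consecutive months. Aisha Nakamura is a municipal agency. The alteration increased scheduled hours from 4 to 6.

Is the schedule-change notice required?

(a) no recent notice — not met.
(A) non-exempt — not met.
(B) not (public agency) — not met.
(C) not employee-requested — not satisfied.
(D) past probation — not satisfied.
(E) no CBA — not met.
So (i) is not satisfied (F OR F OR F OR F OR F).
(A) hours reduced — fails.
(B) tenure ≥ 24 mo. — holds.
(ii) = F OR T = true.
(b): F AND T → false.
(1) = F OR F = false.
(a) schedule shift > 6h — holds.
(i) fixed location — not satisfied.
(ii) hourly-paid — met.
(iii) < 45 days' notice — satisfied.
So (b) is not satisfied (F AND T AND T).
(2) = T OR F = true.
Overall: F AND T → false.

No — not required.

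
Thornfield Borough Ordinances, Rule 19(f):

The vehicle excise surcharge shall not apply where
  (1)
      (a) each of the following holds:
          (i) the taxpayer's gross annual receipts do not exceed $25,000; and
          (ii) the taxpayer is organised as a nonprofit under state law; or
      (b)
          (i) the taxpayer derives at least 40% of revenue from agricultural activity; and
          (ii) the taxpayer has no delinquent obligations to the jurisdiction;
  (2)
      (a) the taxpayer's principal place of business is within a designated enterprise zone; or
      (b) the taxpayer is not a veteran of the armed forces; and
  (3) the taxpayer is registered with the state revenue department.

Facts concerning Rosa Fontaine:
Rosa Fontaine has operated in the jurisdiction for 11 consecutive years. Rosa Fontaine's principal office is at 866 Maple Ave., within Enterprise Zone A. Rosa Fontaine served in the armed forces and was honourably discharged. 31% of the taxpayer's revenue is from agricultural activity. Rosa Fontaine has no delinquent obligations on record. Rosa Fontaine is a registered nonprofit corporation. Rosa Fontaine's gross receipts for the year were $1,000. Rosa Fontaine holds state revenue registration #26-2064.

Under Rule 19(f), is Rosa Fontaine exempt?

(i) receipts ≤ $25,000 — holds.
(ii) nonprofit — satisfied.
So (a) is satisfied (T AND T).
(i) ≥40% agricultural — fails.
(ii) no delinquency — met.
(b): F AND T → false.
So (1) is satisfied (T OR F).
(a) in enterprise zone — met.
(b) not (veteran) — not satisfied.
(2) = T OR F = true.
(3) state-registered — holds.
Overall = T AND T AND T = true.

Yes — exempt.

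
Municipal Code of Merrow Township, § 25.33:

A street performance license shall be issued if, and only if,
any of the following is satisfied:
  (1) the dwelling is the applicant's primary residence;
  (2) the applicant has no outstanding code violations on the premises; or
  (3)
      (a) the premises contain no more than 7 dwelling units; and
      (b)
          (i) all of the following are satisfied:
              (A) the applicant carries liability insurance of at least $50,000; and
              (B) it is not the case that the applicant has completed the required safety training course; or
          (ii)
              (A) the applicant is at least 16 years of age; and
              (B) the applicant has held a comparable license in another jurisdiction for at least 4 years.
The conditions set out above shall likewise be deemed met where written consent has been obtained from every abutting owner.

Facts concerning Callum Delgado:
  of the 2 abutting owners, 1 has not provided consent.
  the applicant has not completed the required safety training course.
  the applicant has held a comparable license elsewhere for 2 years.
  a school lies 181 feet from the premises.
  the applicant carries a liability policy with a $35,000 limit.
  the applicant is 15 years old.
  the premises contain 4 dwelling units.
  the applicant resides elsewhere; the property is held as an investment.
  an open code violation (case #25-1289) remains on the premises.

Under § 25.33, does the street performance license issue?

(1) primary residence — fails.
(2) no code violations — fails.
(a) ≤ 7 units — holds.
(A) insurance ≥ $50,000 — fails.
(B) not (safety training) — satisfied.
So (i) is not satisfied (F AND T).
(A) age ≥ 16 — fails.
(B) prior license ≥ 4 yr — not met.
(ii) = F AND F = false.
So (b) is not satisfied (F OR F).
(3): T AND F → false.
So Overall is not satisfied (F OR F OR F).
Exception (all abutters consent) — not satisfied.
Result: main false OR exception false → false.

No — denied.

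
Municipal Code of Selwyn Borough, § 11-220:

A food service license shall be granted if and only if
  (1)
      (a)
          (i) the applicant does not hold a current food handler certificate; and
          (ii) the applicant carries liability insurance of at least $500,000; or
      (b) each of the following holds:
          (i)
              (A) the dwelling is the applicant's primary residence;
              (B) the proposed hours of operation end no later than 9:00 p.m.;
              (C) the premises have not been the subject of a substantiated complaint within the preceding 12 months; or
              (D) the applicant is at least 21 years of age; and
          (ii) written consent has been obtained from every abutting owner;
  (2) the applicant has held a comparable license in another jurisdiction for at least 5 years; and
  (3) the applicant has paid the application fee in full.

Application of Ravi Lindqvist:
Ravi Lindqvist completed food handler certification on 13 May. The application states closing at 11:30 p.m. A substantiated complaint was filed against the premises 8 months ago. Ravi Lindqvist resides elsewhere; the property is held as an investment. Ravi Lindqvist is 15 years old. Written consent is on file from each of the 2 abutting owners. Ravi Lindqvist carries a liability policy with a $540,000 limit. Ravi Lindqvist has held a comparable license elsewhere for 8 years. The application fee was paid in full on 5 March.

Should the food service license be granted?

(i) not (food handler cert.) — not met.
(ii) insurance ≥ $500,000 — holds.
So (a) is not satisfied (F AND T).
(A) primary residence — not met.
(B) closes by 9 p.m. — fails.
(C) no complaint in 12 mo. — fails.
(D) age ≥ 21 — fails.
So (i) is not satisfied (F OR F OR F OR F).
(ii) all abutters consent — holds.
(b): F AND T → false.
So (1) is not satisfied (F OR F).
(2) prior license ≥ 5 yr — holds.
(3) fee paid — met.
Overall: F AND T AND T → false.

No — denied.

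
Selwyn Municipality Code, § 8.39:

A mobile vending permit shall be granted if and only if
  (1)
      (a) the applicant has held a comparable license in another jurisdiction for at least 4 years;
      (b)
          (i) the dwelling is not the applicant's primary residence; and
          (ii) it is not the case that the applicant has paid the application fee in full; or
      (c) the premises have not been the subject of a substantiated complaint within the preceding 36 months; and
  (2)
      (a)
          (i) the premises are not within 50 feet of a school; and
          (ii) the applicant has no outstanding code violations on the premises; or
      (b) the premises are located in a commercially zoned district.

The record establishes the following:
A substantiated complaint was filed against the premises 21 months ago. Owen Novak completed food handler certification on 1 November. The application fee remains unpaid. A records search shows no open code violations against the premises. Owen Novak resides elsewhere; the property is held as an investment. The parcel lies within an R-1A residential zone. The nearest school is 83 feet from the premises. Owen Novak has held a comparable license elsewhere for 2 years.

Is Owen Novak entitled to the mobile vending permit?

Yes — granted.

(a) prior license ≥ 4 yr — not satisfied.
(i) not (primary residence) — satisfied.
(ii) not (fee paid) — holds.
(b): T AND T → true.
(c) no complaint in 36 mo. — not met.
(1) = F OR T OR F = true.
(i) ≥50 ft from school — satisfied.
(ii) no code violations — satisfied.
(a) = T AND T = true.
(b) commercially zoned — not satisfied.
(2): T OR F → true.
Overall: T AND T → true.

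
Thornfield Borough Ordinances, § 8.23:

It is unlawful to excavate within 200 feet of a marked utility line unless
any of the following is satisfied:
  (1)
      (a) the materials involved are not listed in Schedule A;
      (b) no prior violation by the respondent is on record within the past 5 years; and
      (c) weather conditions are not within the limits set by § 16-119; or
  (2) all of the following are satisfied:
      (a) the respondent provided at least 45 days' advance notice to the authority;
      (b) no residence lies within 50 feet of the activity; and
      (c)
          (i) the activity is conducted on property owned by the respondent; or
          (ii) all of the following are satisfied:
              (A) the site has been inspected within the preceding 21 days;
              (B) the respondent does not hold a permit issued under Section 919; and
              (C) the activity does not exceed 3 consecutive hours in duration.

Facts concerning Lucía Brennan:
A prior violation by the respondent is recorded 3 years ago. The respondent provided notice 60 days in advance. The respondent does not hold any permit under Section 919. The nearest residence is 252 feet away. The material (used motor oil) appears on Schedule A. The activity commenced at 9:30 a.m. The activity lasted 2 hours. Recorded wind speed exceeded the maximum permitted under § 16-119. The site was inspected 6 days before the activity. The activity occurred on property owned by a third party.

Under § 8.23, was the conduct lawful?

(a) not (Schedule A material) — fails.
(b) no prior violation — not satisfied.
(c) not (weather ok) — satisfied.
(1): F AND F AND T → false.
(a) ≥45 days' notice — met.
(b) no residence in 50 ft — holds.
(i) own property — not satisfied.
(A) site inspected — met.
(B) not (holds permit) — satisfied.
(C) ≤ 3 hrs duration — holds.
So (ii) is satisfied (T AND T AND T).
(c): F OR T → true.
(2) = T AND T AND T = true.
Overall = F OR T = true.

Yes — lawful.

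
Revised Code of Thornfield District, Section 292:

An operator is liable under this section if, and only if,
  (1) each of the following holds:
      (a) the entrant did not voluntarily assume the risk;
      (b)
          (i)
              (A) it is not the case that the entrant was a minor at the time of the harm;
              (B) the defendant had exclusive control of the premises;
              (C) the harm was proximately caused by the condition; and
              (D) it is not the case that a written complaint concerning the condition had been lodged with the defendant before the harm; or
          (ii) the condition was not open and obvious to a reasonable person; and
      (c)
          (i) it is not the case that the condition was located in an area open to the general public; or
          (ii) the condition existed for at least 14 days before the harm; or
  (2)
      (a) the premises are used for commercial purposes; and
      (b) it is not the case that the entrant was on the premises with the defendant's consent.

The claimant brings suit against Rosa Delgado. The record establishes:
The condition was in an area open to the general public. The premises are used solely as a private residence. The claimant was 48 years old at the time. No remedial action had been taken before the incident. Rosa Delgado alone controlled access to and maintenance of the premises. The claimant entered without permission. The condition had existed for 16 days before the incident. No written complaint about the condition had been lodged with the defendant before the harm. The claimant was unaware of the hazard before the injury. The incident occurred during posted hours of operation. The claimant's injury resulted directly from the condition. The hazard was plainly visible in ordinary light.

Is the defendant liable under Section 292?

(a) no assumed risk — satisfied.
(A) not (entrant a minor) — met.
(B) exclusive control — satisfied.
(C) proximate cause — holds.
(D) not (complaint lodged) — met.
(i) = T AND T AND T AND T = true.
(ii) not open/obvious — fails.
(b) = T OR F = true.
(i) not (public area) — fails.
(ii) condition ≥14 days old — met.
(c): F OR T → true.
(1) = T AND T AND T = true.
(a) commercial use — not met.
(b) not (consent to enter) — satisfied.
(2): F AND T → false.
Overall = T OR F = true.

Yes — liable.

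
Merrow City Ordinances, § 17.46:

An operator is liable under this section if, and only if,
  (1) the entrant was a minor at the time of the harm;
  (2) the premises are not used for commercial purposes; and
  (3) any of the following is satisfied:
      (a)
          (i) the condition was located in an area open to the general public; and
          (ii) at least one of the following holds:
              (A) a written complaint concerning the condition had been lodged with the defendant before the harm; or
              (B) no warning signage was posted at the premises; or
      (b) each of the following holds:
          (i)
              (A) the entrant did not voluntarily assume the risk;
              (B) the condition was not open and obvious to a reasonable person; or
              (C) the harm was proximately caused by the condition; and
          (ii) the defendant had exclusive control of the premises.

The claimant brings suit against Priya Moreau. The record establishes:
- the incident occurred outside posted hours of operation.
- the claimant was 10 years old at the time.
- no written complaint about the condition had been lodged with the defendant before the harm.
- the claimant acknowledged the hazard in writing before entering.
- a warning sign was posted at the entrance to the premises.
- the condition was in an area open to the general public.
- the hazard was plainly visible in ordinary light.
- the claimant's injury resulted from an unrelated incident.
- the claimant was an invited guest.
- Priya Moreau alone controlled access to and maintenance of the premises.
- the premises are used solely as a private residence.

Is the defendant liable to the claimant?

No — not liable.

(1) entrant a minor — met.
(2) not (commercial use) — met.
(i) public area — met.
(A) complaint lodged — fails.
(B) no signage posted — not satisfied.
(ii) = F OR F = false.
(a): T AND F → false.
(A) no assumed risk — not met.
(B) not open/obvious — fails.
(C) proximate cause — fails.
(i): F OR F OR F → false.
(ii) exclusive control — met.
So (b) is not satisfied (F AND T).
(3) = F OR F = false.
Overall: T AND T AND F → false.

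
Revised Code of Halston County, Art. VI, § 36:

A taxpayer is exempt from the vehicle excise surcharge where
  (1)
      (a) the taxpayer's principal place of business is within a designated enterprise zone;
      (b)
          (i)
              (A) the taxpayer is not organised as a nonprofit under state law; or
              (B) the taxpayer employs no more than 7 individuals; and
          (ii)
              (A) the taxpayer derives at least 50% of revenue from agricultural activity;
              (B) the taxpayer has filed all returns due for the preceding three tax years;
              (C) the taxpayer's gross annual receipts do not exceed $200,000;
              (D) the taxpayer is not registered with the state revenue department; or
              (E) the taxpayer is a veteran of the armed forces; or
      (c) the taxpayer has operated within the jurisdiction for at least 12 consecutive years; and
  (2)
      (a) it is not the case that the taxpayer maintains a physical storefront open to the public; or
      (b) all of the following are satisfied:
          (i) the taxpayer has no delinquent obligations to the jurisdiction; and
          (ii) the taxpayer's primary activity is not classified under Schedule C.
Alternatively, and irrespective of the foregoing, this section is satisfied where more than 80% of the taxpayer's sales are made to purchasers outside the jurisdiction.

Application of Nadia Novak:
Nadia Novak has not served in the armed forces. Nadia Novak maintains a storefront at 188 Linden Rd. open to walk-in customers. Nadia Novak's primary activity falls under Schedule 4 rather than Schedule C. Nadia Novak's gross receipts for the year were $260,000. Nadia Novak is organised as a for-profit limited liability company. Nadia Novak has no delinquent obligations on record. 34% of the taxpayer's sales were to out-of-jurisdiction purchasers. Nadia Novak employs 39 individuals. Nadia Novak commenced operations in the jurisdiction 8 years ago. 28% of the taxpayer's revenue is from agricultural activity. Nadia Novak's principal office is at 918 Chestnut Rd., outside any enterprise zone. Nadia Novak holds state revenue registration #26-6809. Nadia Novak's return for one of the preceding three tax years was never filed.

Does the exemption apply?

No — not exempt.

(a) in enterprise zone — not satisfied.
(A) not (nonprofit) — met.
(B) ≤ 7 employees — fails.
So (i) is satisfied (T OR F).
(A) ≥50% agricultural — not satisfied.
(B) returns current — not satisfied.
(C) receipts ≤ $200,000 — not satisfied.
(D) not (state-registered) — not satisfied.
(E) veteran — fails.
(ii) = F OR F OR F OR F OR F = false.
(b) = T AND F = false.
(c) ≥ 12 yrs in jurisdiction — not satisfied.
(1): F OR F OR F → false.
(a) not (has storefront) — fails.
(i) no delinquency — met.
(ii) not (Schedule C activity) — satisfied.
(b) = T AND T = true.
(2): F OR T → true.
So Overall is not satisfied (F AND T).
Exception (>80% out-of-jur. sales) — not satisfied.
Result: main false OR exception false → false.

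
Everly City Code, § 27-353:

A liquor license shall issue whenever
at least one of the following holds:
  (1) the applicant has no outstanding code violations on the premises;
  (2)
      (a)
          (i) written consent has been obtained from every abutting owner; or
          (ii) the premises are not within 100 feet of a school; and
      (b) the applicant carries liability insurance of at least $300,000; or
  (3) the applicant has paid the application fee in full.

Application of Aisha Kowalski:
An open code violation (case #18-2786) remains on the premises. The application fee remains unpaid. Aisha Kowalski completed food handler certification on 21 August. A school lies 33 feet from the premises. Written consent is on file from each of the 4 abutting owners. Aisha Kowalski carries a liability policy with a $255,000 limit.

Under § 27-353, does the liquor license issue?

(1) no code violations — not satisfied.
(i) all abutters consent — met.
(ii) ≥100 ft from school — not met.
So (a) is satisfied (T OR F).
(b) insurance ≥ $300,000 — not satisfied.
(2): T AND F → false.
(3) fee paid — not satisfied.
Overall: F OR F OR F → false.

No — denied.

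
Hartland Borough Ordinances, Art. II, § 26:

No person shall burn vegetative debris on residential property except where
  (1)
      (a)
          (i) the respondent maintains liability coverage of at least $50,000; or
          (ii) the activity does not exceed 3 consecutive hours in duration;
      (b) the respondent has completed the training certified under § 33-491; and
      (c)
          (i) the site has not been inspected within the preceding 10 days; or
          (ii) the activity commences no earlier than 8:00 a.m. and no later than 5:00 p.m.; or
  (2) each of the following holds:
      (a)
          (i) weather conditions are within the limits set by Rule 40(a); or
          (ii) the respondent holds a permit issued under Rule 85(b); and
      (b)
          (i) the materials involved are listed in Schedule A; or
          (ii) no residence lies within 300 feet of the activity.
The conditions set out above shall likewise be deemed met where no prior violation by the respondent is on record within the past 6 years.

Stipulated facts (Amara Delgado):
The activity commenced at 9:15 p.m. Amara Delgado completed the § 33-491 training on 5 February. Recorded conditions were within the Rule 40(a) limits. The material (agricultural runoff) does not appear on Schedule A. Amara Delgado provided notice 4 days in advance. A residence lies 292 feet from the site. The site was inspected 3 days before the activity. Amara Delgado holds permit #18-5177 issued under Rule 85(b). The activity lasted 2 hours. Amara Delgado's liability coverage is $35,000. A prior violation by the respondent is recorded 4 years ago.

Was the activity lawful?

No — unlawful.

(i) coverage ≥ $50,000 — fails.
(ii) ≤ 3 hrs duration — met.
(a): F OR T → true.
(b) training certified — satisfied.
(i) not (site inspected) — not met.
(ii) start within hours — not satisfied.
(c): F OR F → false.
(1) = T AND T AND F = false.
(i) weather ok — holds.
(ii) holds permit — satisfied.
So (a) is satisfied (T OR T).
(i) Schedule A material — not met.
(ii) no residence in 300 ft — not satisfied.
(b) = F OR F = false.
So (2) is not satisfied (T AND F).
So Overall is not satisfied (F OR F).
Exception (no prior violation) — not satisfied.
Result: main false OR exception false → false.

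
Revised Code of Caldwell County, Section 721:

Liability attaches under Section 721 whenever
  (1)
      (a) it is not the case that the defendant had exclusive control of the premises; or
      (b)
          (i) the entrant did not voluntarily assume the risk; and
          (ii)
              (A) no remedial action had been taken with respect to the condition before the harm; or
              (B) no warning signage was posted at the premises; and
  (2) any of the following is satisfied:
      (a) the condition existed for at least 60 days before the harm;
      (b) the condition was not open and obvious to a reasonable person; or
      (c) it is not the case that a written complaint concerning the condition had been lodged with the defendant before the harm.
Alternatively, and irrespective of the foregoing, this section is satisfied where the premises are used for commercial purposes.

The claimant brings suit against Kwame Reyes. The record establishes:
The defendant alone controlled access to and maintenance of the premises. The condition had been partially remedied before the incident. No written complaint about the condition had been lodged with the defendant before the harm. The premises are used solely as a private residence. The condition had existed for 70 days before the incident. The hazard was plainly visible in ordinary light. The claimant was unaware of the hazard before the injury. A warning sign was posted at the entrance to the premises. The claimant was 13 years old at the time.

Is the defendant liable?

(a) not (exclusive control) — not satisfied.
(i) no assumed risk — met.
(A) no remedial action — not satisfied.
(B) no signage posted — fails.
(ii) = F OR F = false.
(b) = T AND F = false.
(1): F OR F → false.
(a) condition ≥60 days old — satisfied.
(b) not open/obvious — not satisfied.
(c) not (complaint lodged) — met.
(2): T OR F OR T → true.
Overall: F AND T → false.
Exception (commercial use) — not satisfied.
Result: main false OR exception false → false.

No — not liable.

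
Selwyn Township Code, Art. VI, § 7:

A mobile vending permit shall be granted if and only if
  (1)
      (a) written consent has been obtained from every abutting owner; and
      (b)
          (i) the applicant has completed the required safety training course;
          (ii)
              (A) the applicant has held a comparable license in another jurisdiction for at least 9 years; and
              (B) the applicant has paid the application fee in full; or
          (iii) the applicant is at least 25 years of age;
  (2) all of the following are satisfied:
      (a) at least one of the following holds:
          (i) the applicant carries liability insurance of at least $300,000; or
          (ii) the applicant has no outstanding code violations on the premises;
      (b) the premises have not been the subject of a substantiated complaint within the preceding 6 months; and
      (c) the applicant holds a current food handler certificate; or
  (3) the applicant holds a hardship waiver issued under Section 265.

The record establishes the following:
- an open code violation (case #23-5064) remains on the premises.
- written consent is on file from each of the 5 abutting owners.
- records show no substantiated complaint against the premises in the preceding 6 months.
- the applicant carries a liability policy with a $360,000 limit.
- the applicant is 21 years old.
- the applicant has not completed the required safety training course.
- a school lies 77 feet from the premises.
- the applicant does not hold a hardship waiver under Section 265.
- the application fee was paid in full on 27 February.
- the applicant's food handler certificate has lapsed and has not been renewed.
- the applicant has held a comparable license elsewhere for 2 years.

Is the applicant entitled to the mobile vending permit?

No — denied.

(a) all abutters consent — satisfied.
(i) safety training — not satisfied.
(A) prior license ≥ 9 yr — not met.
(B) fee paid — holds.
So (ii) is not satisfied (F AND T).
(iii) age ≥ 25 — fails.
So (b) is not satisfied (F OR F OR F).
(1): T AND F → false.
(i) insurance ≥ $300,000 — met.
(ii) no code violations — fails.
(a) = T OR F = true.
(b) no complaint in 6 mo. — holds.
(c) food handler cert. — not met.
So (2) is not satisfied (T AND T AND F).
(3) hardship waiver — not met.
Overall: F OR F OR F → false.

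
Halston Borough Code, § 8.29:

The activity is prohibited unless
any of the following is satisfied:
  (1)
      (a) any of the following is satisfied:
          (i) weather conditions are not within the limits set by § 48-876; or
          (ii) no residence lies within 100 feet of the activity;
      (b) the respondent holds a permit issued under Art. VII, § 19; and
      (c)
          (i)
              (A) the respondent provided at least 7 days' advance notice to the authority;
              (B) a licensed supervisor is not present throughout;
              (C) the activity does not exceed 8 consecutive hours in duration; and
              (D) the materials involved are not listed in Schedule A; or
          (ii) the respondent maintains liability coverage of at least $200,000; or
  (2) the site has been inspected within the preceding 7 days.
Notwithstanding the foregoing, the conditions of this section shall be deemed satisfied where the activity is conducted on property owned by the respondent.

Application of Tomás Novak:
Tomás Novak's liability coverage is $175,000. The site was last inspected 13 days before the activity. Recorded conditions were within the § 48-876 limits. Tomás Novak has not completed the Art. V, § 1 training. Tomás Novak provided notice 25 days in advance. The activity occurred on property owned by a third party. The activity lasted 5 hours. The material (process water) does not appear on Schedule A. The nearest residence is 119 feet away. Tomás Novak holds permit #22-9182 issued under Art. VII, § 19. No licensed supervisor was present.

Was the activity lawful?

Yes — lawful.

(i) not (weather ok) — not satisfied.
(ii) no residence in 100 ft — satisfied.
(a) = F OR T = true.
(b) holds permit — met.
(A) ≥7 days' notice — satisfied.
(B) not (supervisor present) — satisfied.
(C) ≤ 8 hrs duration — met.
(D) not (Schedule A material) — satisfied.
(i) = T AND T AND T AND T = true.
(ii) coverage ≥ $200,000 — fails.
(c): T OR F → true.
So (1) is satisfied (T AND T AND T).
(2) site inspected — not met.
Overall = T OR F = true.
Exception (own property) — not satisfied.
Result: main true OR exception false → true.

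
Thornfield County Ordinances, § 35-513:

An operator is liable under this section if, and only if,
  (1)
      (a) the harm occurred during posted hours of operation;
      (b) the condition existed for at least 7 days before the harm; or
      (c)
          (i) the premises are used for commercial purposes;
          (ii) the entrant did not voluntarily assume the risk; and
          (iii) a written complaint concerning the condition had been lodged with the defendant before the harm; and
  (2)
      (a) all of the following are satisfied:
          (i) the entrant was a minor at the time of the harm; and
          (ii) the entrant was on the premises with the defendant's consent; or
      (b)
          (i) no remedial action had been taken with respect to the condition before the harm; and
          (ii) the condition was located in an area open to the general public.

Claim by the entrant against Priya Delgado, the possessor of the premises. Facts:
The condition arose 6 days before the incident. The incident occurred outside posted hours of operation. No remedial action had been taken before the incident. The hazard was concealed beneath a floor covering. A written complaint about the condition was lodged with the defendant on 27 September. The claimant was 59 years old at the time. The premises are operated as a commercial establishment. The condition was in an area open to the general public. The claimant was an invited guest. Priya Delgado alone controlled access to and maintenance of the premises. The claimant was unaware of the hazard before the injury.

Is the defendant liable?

(a) during posted hours — fails.
(b) condition ≥7 days old — not met.
(i) commercial use — met.
(ii) no assumed risk — satisfied.
(iii) complaint lodged — holds.
So (c) is satisfied (T AND T AND T).
(1) = F OR F OR T = true.
(i) entrant a minor — not met.
(ii) consent to enter — met.
(a) = F AND T = false.
(i) no remedial action — satisfied.
(ii) public area — satisfied.
(b) = T AND T = true.
So (2) is satisfied (F OR T).
Overall: T AND T → true.

Yes — liable.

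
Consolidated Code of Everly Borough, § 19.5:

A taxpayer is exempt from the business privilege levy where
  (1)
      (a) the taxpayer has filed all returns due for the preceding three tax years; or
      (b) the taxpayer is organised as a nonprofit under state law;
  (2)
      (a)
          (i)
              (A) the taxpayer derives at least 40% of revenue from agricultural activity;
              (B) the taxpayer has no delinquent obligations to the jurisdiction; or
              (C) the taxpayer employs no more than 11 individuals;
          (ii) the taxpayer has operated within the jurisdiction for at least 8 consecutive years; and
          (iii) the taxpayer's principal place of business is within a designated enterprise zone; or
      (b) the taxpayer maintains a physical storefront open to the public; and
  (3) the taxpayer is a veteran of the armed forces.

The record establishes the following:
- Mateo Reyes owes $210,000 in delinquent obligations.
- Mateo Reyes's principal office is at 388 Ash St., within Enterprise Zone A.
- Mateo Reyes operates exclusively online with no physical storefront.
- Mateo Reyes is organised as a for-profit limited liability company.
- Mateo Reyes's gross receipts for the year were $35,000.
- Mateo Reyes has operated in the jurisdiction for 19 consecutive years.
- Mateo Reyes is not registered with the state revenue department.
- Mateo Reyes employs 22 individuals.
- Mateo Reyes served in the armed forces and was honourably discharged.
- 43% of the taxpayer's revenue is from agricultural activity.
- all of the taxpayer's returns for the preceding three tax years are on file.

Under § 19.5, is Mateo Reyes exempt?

(a) returns current — holds.
(b) nonprofit — not satisfied.
(1): T OR F → true.
(A) ≥40% agricultural — holds.
(B) no delinquency — not satisfied.
(C) ≤ 11 employees — fails.
(i): T OR F OR F → true.
(ii) ≥ 8 yrs in jurisdiction — holds.
(iii) in enterprise zone — satisfied.
(a): T AND T AND T → true.
(b) has storefront — not met.
(2) = T OR F = true.
(3) veteran — met.
So Overall is satisfied (T AND T AND T).

Yes — exempt.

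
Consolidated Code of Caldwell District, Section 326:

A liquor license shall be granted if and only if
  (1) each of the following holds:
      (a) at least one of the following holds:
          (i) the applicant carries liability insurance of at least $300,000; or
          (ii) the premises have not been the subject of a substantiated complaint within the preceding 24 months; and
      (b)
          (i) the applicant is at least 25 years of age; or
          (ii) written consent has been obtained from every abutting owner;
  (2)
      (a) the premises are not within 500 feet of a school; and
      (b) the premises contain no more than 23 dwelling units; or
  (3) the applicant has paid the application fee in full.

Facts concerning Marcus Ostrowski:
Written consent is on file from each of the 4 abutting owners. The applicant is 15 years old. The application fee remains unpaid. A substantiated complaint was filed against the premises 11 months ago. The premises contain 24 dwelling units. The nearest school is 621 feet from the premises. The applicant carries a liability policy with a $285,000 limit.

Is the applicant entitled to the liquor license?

(i) insurance ≥ $300,000 — not met.
(ii) no complaint in 24 mo. — not satisfied.
(a): F OR F → false.
(i) age ≥ 25 — not met.
(ii) all abutters consent — satisfied.
So (b) is satisfied (F OR T).
(1): F AND T → false.
(a) ≥500 ft from school — holds.
(b) ≤ 23 units — not met.
So (2) is not satisfied (T AND F).
(3) fee paid — not met.
Overall: F OR F OR F → false.

No — denied.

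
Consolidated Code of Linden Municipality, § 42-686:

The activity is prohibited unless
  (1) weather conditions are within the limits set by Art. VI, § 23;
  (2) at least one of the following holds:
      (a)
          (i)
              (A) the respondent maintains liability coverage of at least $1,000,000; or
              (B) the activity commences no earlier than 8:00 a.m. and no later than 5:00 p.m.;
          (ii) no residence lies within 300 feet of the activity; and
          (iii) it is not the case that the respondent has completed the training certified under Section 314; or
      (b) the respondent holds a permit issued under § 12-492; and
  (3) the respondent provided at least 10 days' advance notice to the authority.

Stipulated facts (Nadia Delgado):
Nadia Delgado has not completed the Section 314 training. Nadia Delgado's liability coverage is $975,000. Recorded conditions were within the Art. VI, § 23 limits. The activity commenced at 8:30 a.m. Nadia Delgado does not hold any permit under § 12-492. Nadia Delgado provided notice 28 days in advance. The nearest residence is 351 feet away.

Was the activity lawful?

(1) weather ok — satisfied.
(A) coverage ≥ $1,000,000 — fails.
(B) start within hours — satisfied.
(i) = F OR T = true.
(ii) no residence in 300 ft — satisfied.
(iii) not (training certified) — holds.
So (a) is satisfied (T AND T AND T).
(b) holds permit — not met.
(2) = T OR F = true.
(3) ≥10 days' notice — holds.
Overall: T AND T AND T → true.

Yes — lawful.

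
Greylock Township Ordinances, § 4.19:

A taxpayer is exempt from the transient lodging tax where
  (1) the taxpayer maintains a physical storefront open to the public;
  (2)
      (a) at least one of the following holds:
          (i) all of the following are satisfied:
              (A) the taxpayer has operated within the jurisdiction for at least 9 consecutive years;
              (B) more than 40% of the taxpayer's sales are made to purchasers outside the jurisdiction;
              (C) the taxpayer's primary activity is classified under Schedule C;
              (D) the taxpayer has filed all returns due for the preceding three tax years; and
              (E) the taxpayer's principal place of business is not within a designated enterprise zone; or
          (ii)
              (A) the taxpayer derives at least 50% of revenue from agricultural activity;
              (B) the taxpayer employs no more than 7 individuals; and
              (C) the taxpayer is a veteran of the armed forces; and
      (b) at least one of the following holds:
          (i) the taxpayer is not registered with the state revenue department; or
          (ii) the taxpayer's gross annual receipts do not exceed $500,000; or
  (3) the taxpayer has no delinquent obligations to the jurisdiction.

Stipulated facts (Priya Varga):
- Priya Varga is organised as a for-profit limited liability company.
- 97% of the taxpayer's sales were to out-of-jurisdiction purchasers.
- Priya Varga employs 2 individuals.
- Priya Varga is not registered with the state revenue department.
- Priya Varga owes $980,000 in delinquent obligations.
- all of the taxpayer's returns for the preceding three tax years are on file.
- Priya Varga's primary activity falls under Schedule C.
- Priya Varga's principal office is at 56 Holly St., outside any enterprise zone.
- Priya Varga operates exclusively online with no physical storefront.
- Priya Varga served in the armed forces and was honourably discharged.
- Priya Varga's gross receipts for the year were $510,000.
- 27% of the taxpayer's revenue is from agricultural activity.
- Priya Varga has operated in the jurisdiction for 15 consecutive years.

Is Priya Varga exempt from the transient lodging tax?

Yes — exempt.

(1) has storefront — fails.
(A) ≥ 9 yrs in jurisdiction — holds.
(B) >40% out-of-jur. sales — met.
(C) Schedule C activity — holds.
(D) returns current — met.
(E) not (in enterprise zone) — satisfied.
(i) = T AND T AND T AND T AND T = true.
(A) ≥50% agricultural — not met.
(B) ≤ 7 employees — met.
(C) veteran — satisfied.
(ii) = F AND T AND T = false.
So (a) is satisfied (T OR F).
(i) not (state-registered) — satisfied.
(ii) receipts ≤ $500,000 — not satisfied.
(b) = T OR F = true.
So (2) is satisfied (T AND T).
(3) no delinquency — not satisfied.
So Overall is satisfied (F OR T OR F).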